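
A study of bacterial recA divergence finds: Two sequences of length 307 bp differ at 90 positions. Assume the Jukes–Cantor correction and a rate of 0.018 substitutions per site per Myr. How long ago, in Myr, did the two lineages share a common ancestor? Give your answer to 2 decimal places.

10.33

p = 90/307 ≈ 0.29316.
d = −(3/4) ln(1 − 4p/3) = −0.75 ln(1 − 0.39088) = −0.75 ln(0.60912)
  = −0.75 × (-0.495740) = 0.371805 substitutions/site.
Under a molecular clock d = 2μt, so t = d/(2μ) = 0.371805 / (2 × 0.018) = 10.33 Myr.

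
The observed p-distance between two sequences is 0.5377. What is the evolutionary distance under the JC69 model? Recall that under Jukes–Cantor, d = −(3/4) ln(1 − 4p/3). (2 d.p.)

d = −(3/4) ln(1 − 4p/3) = −0.75 ln(1 − 0.716933) = −0.75 ln(0.283067)
  = −0.75 × (-1.262072) = 0.946554 substitutions/site.

0.95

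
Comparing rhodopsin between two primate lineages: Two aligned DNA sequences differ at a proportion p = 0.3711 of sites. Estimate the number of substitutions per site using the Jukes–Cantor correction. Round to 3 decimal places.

0.512

d = −(3/4) ln(1 − 4p/3) = −0.75 ln(1 − 0.4948) = −0.75 ln(0.5052)
  = −0.75 × (-0.682801) = 0.512101 substitutions/site.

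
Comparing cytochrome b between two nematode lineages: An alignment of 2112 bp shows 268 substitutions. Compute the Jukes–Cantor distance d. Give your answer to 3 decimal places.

p = 268/2112 ≈ 0.126894.
d = −(3/4) ln(1 − 4p/3) = −0.75 ln(1 − 0.169192) = −0.75 ln(0.830808)
  = −0.75 × (-0.185357) = 0.139018 substitutions/site.

0.139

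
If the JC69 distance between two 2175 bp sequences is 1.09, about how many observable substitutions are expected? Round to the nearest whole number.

1250

Invert JC69: p = (3/4)(1 − e^(−4d/3)) = 0.75 × (1 − e^(-1.453333)) = 0.75 × (1 − 0.233790) = 0.574658.
Expected differing sites = pL ≈ 0.574658 × 2175 = 1249.88115 ≈ 1250.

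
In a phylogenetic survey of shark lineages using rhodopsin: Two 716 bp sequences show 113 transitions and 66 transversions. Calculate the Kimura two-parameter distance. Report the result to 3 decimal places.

0.313

P = 113/716 ≈ 0.157821 and Q = 66/716 ≈ 0.092179.
Under the Kimura two-parameter model, d = −½ ln(1 − 2P − Q) − ¼ ln(1 − 2Q).
1 − 2P − Q = 0.592179, giving −½ ln(0.592179) = 0.261973.
1 − 2Q = 0.815642, giving −¼ ln(0.815642) = 0.050945.
d = 0.261973 + 0.050945 = 0.312918.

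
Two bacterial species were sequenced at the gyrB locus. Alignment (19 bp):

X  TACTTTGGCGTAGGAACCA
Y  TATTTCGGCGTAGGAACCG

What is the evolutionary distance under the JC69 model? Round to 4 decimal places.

0.1773

The sequences differ at 3 of 19 sites (3, 6, 19), so p = 3/19 ≈ 0.157895.
d = −(3/4) ln(1 − 4p/3) = −0.75 ln(1 − 0.210527) = −0.75 ln(0.789473)
  = −0.75 × (-0.236390) = 0.177293 substitutions/site.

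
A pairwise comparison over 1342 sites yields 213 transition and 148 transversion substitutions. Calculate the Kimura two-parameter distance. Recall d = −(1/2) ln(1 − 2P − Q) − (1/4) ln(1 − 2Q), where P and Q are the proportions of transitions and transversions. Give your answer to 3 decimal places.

0.341

P = 213/1342 ≈ 0.158718 and Q = 148/1342 ≈ 0.110283.
Under the Kimura two-parameter model, d = −½ ln(1 − 2P − Q) − ¼ ln(1 − 2Q).
1 − 2P − Q = 0.572281, giving −½ ln(0.572281) = 0.279063.
1 − 2Q = 0.779434, giving −¼ ln(0.779434) = 0.062297.
d = 0.279063 + 0.062297 = 0.341360.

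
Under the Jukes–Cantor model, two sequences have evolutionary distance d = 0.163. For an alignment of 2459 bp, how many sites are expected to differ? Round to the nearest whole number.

360

Invert JC69: p = (3/4)(1 − e^(−4d/3)) = 0.75 × (1 − e^(-0.217333)) = 0.75 × (1 − 0.804662) = 0.146504.
Expected differing sites = pL ≈ 0.146504 × 2459 = 360.253336 ≈ 360.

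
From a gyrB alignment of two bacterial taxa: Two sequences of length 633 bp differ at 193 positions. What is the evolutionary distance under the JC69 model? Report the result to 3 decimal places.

p = 193/633 ≈ 0.304897.
d = −(3/4) ln(1 − 4p/3) = −0.75 ln(1 − 0.406529) = −0.75 ln(0.593471)
  = −0.75 × (-0.521767) = 0.391325 substitutions/site.

0.391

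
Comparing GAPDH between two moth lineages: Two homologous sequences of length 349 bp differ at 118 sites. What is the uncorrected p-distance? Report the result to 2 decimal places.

0.34

p = 118/349 = 0.338108… ≈ 0.34 (to 2 d.p.).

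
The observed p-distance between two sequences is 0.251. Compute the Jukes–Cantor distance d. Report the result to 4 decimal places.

d = −(3/4) ln(1 − 4p/3) = −0.75 ln(1 − 0.334667) = −0.75 ln(0.665333)
  = −0.75 × (-0.407468) = 0.305601 substitutions/site.

0.3056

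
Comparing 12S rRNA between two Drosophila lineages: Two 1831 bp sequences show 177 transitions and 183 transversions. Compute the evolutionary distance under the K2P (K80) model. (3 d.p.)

0.229

P = 177/1831 ≈ 0.096668 and Q = 183/1831 ≈ 0.099945.
Under the Kimura two-parameter model, d = −½ ln(1 − 2P − Q) − ¼ ln(1 − 2Q).
1 − 2P − Q = 0.706719, giving −½ ln(0.706719) = 0.173561.
1 − 2Q = 0.80011, giving −¼ ln(0.80011) = 0.055752.
d = 0.173561 + 0.055752 = 0.229313.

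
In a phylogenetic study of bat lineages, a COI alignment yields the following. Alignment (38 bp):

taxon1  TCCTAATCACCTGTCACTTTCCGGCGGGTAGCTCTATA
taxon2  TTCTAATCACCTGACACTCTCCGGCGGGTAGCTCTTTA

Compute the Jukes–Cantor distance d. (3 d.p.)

0.113

The sequences differ at 4 of 38 sites (2, 14, 19, 36), so p = 4/38 ≈ 0.105263.
d = −(3/4) ln(1 − 4p/3) = −0.75 ln(1 − 0.140351) = −0.75 ln(0.859649)
  = −0.75 × (-0.151231) = 0.113423 substitutions/site.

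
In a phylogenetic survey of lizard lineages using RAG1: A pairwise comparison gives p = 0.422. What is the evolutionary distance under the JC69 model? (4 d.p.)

d = −(3/4) ln(1 − 4p/3) = −0.75 ln(1 − 0.562667) = −0.75 ln(0.437333)
  = −0.75 × (-0.827060) = 0.620295 substitutions/site.

0.6203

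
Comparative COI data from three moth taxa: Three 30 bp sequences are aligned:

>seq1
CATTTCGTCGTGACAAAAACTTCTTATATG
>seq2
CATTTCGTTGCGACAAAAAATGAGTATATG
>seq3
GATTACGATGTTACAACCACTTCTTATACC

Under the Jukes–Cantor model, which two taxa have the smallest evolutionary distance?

seq1 and seq2

seq1–seq2: 6/30 differ, p = 0.200, d = 0.233.
seq1–seq3: 9/30 differ, p = 0.300, d = 0.383.
seq2–seq3: 13/30 differ, p = 0.433, d = 0.647.
The smallest distance is between seq1 and seq2.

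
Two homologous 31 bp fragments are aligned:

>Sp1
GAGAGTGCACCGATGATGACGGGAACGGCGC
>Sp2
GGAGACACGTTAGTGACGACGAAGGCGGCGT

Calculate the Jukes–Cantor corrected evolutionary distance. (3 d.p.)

0.985

The sequences differ at 17 of 31 sites, so p = 17/31 ≈ 0.548387.
d = −(3/4) ln(1 − 4p/3) = −0.75 ln(1 − 0.731183) = −0.75 ln(0.268817)
  = −0.75 × (-1.313724) = 0.985293 substitutions/site.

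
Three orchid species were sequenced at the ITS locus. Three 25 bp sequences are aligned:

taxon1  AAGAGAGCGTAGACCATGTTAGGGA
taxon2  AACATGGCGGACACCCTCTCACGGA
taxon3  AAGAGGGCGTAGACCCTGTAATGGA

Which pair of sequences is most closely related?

taxon1 and taxon3

taxon1–taxon2: 9/25 differ, p = 0.360, d = 0.490.
taxon1–taxon3: 4/25 differ, p = 0.160, d = 0.180.
taxon2–taxon3: 7/25 differ, p = 0.280, d = 0.351.
The smallest distance is between taxon1 and taxon3.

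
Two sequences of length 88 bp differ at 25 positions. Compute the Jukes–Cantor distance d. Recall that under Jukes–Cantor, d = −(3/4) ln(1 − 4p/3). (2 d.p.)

p = 25/88 ≈ 0.284091.
d = −(3/4) ln(1 − 4p/3) = −0.75 ln(1 − 0.378788) = −0.75 ln(0.621212)
  = −0.75 × (-0.476083) = 0.357062 substitutions/site.

0.36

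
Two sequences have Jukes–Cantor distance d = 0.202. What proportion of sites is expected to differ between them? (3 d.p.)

p = (3/4)(1 − e^(−4d/3)) = 0.75 × (1 − e^(-0.269333)) = 0.75 × (1 − 0.763889) = 0.177083.

0.177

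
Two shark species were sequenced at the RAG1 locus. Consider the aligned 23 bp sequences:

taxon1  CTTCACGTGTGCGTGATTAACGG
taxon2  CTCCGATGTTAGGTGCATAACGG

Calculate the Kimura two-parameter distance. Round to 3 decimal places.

0.651

Of 23 sites, 3 differences are transitions and 7 are transversions, so P = 3/23 ≈ 0.130435 and Q = 7/23 ≈ 0.304348.
Under the Kimura two-parameter model, d = −½ ln(1 − 2P − Q) − ¼ ln(1 − 2Q).
1 − 2P − Q = 0.434782, giving −½ ln(0.434782) = 0.416455.
1 − 2Q = 0.391304, giving −¼ ln(0.391304) = 0.234568.
d = 0.416455 + 0.234568 = 0.651023.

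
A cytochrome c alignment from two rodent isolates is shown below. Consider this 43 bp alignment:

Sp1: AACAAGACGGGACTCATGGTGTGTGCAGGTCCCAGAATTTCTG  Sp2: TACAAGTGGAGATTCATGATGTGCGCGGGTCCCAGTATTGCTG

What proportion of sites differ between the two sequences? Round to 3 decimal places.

0.233

The sequences differ at 10 of 43 positions (sites 1, 7, 8, 10, 13, 19, 24, 27, 36, 40).
p = 10/43 = 0.232558… ≈ 0.233 (to 3 d.p.).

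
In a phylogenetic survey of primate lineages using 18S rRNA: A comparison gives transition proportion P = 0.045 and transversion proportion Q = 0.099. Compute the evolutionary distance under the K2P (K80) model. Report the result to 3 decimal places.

Under the Kimura two-parameter model, d = −½ ln(1 − 2P − Q) − ¼ ln(1 − 2Q).
1 − 2P − Q = 0.811, giving −½ ln(0.811) = 0.104744.
1 − 2Q = 0.802, giving −¼ ln(0.802) = 0.055162.
d = 0.104744 + 0.055162 = 0.159906.

0.160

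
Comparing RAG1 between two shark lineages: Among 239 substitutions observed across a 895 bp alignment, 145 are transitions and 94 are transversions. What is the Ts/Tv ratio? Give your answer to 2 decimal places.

1.54

R = 145/94 = 1.542553… ≈ 1.54 (to 2 d.p.).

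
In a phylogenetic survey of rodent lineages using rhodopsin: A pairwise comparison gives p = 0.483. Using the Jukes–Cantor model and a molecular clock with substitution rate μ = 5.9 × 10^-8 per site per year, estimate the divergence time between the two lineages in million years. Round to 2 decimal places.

d = −(3/4) ln(1 − 4p/3) = −0.75 ln(1 − 0.644) = −0.75 ln(0.356)
  = −0.75 × (-1.032825) = 0.774619 substitutions/site.
Under a molecular clock d = 2μt, so t = d/(2μ) = 0.774619 / (2 × 5.9 × 10^-8) = 6.56 million years.

6.56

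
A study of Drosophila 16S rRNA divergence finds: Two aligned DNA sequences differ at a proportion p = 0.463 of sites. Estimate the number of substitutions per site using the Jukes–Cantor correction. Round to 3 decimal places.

d = −(3/4) ln(1 − 4p/3) = −0.75 ln(1 − 0.617333) = −0.75 ln(0.382667)
  = −0.75 × (-0.960590) = 0.720443 substitutions/site.

0.720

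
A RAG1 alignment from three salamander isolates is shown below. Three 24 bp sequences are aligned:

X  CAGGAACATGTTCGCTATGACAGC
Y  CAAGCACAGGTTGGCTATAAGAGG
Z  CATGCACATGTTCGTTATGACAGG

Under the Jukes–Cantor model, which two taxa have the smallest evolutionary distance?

X–Y: 7/24 differ, p = 0.292, d = 0.369.
X–Z: 4/24 differ, p = 0.167, d = 0.188.
Y–Z: 6/24 differ, p = 0.250, d = 0.304.
The smallest distance is between X and Z.

X and Z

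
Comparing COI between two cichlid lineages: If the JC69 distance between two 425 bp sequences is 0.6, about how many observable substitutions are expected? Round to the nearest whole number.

Invert JC69: p = (3/4)(1 − e^(−4d/3)) = 0.75 × (1 − e^(-0.8)) = 0.75 × (1 − 0.449329) = 0.413003.
Expected differing sites = pL ≈ 0.413003 × 425 = 175.526275 ≈ 176.

176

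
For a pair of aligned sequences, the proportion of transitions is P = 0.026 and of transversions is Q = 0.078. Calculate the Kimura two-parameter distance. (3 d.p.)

0.112

Under the Kimura two-parameter model, d = −½ ln(1 − 2P − Q) − ¼ ln(1 − 2Q).
1 − 2P − Q = 0.87, giving −½ ln(0.87) = 0.069631.
1 − 2Q = 0.844, giving −¼ ln(0.844) = 0.042401.
d = 0.069631 + 0.042401 = 0.112032.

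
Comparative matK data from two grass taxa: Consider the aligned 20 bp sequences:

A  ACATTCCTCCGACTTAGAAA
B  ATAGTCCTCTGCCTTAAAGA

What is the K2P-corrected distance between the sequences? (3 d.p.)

0.402

Of 20 sites, 4 differences are transitions and 2 are transversions, so P = 4/20 = 0.2 and Q = 2/20 = 0.1.
Under the Kimura two-parameter model, d = −½ ln(1 − 2P − Q) − ¼ ln(1 − 2Q).
1 − 2P − Q = 0.5, giving −½ ln(0.5) = 0.346574.
1 − 2Q = 0.8, giving −¼ ln(0.8) = 0.055786.
d = 0.346574 + 0.055786 = 0.402360.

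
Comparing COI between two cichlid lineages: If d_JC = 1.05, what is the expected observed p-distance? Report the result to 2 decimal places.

p = (3/4)(1 − e^(−4d/3)) = 0.75 × (1 − e^(-1.4)) = 0.75 × (1 − 0.246597) = 0.565052.

0.57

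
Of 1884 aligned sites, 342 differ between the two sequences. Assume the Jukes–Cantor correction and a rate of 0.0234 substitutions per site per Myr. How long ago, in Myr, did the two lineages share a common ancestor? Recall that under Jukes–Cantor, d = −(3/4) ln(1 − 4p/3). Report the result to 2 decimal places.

p = 342/1884 ≈ 0.181529.
d = −(3/4) ln(1 − 4p/3) = −0.75 ln(1 − 0.242039) = −0.75 ln(0.757961)
  = −0.75 × (-0.277123) = 0.207842 substitutions/site.
Under a molecular clock d = 2μt, so t = d/(2μ) = 0.207842 / (2 × 0.0234) = 4.44 Myr.

4.44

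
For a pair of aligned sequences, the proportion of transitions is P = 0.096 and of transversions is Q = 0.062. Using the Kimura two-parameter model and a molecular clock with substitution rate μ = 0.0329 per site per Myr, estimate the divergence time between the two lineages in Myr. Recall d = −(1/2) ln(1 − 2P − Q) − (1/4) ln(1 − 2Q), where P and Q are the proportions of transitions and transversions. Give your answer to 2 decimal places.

Under the Kimura two-parameter model, d = −½ ln(1 − 2P − Q) − ¼ ln(1 − 2Q).
1 − 2P − Q = 0.746, giving −½ ln(0.746) = 0.146515.
1 − 2Q = 0.876, giving −¼ ln(0.876) = 0.033097.
d = 0.146515 + 0.033097 = 0.179612.
Under a molecular clock d = 2μt, so t = d/(2μ) = 0.179612 / (2 × 0.0329) = 2.73 Myr.

2.73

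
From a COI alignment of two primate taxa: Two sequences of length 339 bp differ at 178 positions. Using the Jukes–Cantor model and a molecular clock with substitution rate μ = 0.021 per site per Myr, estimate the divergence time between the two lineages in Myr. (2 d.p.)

p = 178/339 ≈ 0.525074.
d = −(3/4) ln(1 − 4p/3) = −0.75 ln(1 − 0.700099) = −0.75 ln(0.299901)
  = −0.75 × (-1.204303) = 0.903227 substitutions/site.
Under a molecular clock d = 2μt, so t = d/(2μ) = 0.903227 / (2 × 0.021) = 21.51 Myr.

21.51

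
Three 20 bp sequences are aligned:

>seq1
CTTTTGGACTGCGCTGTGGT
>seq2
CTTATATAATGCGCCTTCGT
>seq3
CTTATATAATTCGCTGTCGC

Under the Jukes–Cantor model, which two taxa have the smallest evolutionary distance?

seq1–seq2: 7/20 differ, p = 0.350, d = 0.471.
seq1–seq3: 7/20 differ, p = 0.350, d = 0.471.
seq2–seq3: 4/20 differ, p = 0.200, d = 0.233.
The smallest distance is between seq2 and seq3.

seq2 and seq3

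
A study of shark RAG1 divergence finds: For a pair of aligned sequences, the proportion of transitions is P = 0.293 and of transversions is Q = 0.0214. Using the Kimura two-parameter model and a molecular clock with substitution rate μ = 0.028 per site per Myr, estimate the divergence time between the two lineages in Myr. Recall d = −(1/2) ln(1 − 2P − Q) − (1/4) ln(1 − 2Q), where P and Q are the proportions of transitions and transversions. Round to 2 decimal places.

Under the Kimura two-parameter model, d = −½ ln(1 − 2P − Q) − ¼ ln(1 − 2Q).
1 − 2P − Q = 0.3926, giving −½ ln(0.3926) = 0.467482.
1 − 2Q = 0.9572, giving −¼ ln(0.9572) = 0.010936.
d = 0.467482 + 0.010936 = 0.478418.
Under a molecular clock d = 2μt, so t = d/(2μ) = 0.478418 / (2 × 0.028) = 8.54 Myr.

8.54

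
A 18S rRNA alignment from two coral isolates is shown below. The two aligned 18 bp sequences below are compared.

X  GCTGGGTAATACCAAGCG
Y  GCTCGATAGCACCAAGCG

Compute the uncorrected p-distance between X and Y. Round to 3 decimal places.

0.222

The sequences differ at 4 of 18 positions (sites 4, 6, 9, 10).
p = 4/18 = 0.222222… ≈ 0.222 (to 3 d.p.).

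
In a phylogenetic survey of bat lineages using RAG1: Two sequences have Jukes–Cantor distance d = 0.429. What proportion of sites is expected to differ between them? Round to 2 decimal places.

0.33

p = (3/4)(1 − e^(−4d/3)) = 0.75 × (1 − e^(-0.572)) = 0.75 × (1 − 0.564396) = 0.326703.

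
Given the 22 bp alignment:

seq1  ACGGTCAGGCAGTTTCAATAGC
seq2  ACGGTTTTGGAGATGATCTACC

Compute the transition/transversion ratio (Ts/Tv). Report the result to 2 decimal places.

0.11

Transitions are A↔G and C↔T; transversions are all other mismatches.
Transitions: 1. Transversions: 9.
R = 1/9 = 0.111111… ≈ 0.11 (to 2 d.p.).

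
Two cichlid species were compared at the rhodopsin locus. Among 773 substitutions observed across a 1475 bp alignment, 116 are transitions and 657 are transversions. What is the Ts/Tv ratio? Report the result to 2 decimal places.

0.18

R = 116/657 = 0.176560… ≈ 0.18 (to 2 d.p.).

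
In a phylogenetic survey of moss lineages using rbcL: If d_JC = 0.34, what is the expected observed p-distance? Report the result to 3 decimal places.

p = (3/4)(1 − e^(−4d/3)) = 0.75 × (1 − e^(-0.453333)) = 0.75 × (1 − 0.635506) = 0.273371.

0.273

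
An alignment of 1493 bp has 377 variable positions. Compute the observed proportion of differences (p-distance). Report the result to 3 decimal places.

0.253

p = 377/1493 = 0.252511… ≈ 0.253 (to 3 d.p.).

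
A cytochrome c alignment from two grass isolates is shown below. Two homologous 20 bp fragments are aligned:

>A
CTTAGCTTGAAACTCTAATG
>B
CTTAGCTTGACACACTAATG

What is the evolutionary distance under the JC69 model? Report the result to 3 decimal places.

0.107

The sequences differ at 2 of 20 sites (11, 14), so p = 2/20 = 0.1.
d = −(3/4) ln(1 − 4p/3) = −0.75 ln(1 − 0.133333) = −0.75 ln(0.866667)
  = −0.75 × (-0.143100) = 0.107325 substitutions/site.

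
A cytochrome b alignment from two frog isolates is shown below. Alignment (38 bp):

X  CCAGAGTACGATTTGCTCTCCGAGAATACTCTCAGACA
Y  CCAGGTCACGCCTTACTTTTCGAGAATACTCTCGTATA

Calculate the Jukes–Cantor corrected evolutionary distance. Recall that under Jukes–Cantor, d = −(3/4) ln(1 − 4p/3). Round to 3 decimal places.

0.366

The sequences differ at 11 of 38 sites, so p = 11/38 ≈ 0.289474.
d = −(3/4) ln(1 − 4p/3) = −0.75 ln(1 − 0.385965) = −0.75 ln(0.614035)
  = −0.75 × (-0.487703) = 0.365777 substitutions/site.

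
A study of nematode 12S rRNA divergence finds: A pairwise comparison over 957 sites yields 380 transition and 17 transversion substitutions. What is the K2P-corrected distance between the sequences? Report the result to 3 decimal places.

0.844

P = 380/957 ≈ 0.397074 and Q = 17/957 ≈ 0.017764.
Under the Kimura two-parameter model, d = −½ ln(1 − 2P − Q) − ¼ ln(1 − 2Q).
1 − 2P − Q = 0.188088, giving −½ ln(0.188088) = 0.835423.
1 − 2Q = 0.964472, giving −¼ ln(0.964472) = 0.009044.
d = 0.835423 + 0.009044 = 0.844467.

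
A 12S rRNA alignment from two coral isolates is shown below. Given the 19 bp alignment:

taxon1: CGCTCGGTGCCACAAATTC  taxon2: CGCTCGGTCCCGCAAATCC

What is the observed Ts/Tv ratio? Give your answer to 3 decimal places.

Transitions are A↔G and C↔T; transversions are all other mismatches.
Transitions: 2. Transversions: 1.
R = 2/1 = 2.000.

2.000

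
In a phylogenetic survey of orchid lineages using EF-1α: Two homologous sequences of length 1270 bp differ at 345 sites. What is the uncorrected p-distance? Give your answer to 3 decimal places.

0.272

p = 345/1270 = 0.271653… ≈ 0.272 (to 3 d.p.).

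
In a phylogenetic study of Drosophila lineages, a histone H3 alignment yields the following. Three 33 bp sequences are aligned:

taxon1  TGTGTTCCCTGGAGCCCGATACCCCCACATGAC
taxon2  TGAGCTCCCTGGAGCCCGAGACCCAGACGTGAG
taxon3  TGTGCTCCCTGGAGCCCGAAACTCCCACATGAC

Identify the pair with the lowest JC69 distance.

taxon1 and taxon3

taxon1–taxon2: 7/33 differ, p = 0.212, d = 0.249.
taxon1–taxon3: 3/33 differ, p = 0.091, d = 0.097.
taxon2–taxon3: 7/33 differ, p = 0.212, d = 0.249.
The smallest distance is between taxon1 and taxon3.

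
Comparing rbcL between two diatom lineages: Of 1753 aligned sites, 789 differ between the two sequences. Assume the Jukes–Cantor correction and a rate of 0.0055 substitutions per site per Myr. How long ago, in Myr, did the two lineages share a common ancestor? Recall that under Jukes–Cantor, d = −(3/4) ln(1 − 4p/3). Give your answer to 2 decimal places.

62.49

p = 789/1753 ≈ 0.450086.
d = −(3/4) ln(1 − 4p/3) = −0.75 ln(1 − 0.600115) = −0.75 ln(0.399885)
  = −0.75 × (-0.916578) = 0.687434 substitutions/site.
Under a molecular clock d = 2μt, so t = d/(2μ) = 0.687434 / (2 × 0.0055) = 62.49 Myr.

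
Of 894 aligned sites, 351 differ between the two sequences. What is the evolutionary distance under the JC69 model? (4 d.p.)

p = 351/894 ≈ 0.392617.
d = −(3/4) ln(1 − 4p/3) = −0.75 ln(1 − 0.523489) = −0.75 ln(0.476511)
  = −0.75 × (-0.741264) = 0.555948 substitutions/site.

0.5559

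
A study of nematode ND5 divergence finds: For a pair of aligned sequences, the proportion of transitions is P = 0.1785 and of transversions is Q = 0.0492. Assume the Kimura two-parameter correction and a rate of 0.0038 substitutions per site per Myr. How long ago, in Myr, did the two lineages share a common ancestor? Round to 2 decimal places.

Under the Kimura two-parameter model, d = −½ ln(1 − 2P − Q) − ¼ ln(1 − 2Q).
1 − 2P − Q = 0.5938, giving −½ ln(0.5938) = 0.260606.
1 − 2Q = 0.9016, giving −¼ ln(0.9016) = 0.025896.
d = 0.260606 + 0.025896 = 0.286502.
Under a molecular clock d = 2μt, so t = d/(2μ) = 0.286502 / (2 × 0.0038) = 37.70 Myr.

37.70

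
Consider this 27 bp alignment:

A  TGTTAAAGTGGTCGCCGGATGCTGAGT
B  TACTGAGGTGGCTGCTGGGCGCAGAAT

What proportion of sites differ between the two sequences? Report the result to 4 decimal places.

0.4074

The sequences differ at 11 of 27 positions.
p = 11/27 = 0.407407… ≈ 0.4074 (to 4 d.p.).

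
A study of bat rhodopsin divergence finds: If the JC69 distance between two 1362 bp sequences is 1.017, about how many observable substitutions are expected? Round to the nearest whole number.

758

Invert JC69: p = (3/4)(1 − e^(−4d/3)) = 0.75 × (1 − e^(-1.356)) = 0.75 × (1 − 0.257689) = 0.556733.
Expected differing sites = pL ≈ 0.556733 × 1362 = 758.270346 ≈ 758.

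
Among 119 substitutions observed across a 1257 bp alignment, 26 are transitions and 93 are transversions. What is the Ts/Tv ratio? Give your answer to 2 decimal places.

0.28

R = 26/93 = 0.279569… ≈ 0.28 (to 2 d.p.).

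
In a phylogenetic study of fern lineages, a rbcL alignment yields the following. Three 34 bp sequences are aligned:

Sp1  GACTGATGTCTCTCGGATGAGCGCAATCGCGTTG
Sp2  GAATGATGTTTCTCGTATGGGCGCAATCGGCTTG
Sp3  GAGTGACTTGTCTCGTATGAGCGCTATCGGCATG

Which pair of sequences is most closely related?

Sp1–Sp2: 6/34 differ, p = 0.176, d = 0.201.
Sp1–Sp3: 9/34 differ, p = 0.265, d = 0.326.
Sp2–Sp3: 7/34 differ, p = 0.206, d = 0.241.
The smallest distance is between Sp1 and Sp2.

Sp1 and Sp2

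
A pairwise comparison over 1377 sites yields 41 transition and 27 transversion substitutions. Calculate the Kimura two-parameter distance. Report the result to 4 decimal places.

0.0512

P = 41/1377 ≈ 0.029775 and Q = 27/1377 ≈ 0.019608.
Under the Kimura two-parameter model, d = −½ ln(1 − 2P − Q) − ¼ ln(1 − 2Q).
1 − 2P − Q = 0.920842, giving −½ ln(0.920842) = 0.041233.
1 − 2Q = 0.960784, giving −¼ ln(0.960784) = 0.010001.
d = 0.041233 + 0.010001 = 0.051234.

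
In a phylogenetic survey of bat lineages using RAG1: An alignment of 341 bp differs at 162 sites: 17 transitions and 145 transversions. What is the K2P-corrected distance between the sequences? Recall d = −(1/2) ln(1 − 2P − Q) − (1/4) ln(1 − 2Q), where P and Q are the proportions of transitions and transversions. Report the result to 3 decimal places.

P = 17/341 ≈ 0.049853 and Q = 145/341 ≈ 0.42522.
Under the Kimura two-parameter model, d = −½ ln(1 − 2P − Q) − ¼ ln(1 − 2Q).
1 − 2P − Q = 0.475074, giving −½ ln(0.475074) = 0.372142.
1 − 2Q = 0.14956, giving −¼ ln(0.14956) = 0.475014.
d = 0.372142 + 0.475014 = 0.847156.

0.847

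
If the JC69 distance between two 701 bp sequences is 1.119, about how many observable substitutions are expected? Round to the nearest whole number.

Invert JC69: p = (3/4)(1 − e^(−4d/3)) = 0.75 × (1 − e^(-1.492)) = 0.75 × (1 − 0.224922) = 0.581309.
Expected differing sites = pL ≈ 0.581309 × 701 = 407.497609 ≈ 407.

407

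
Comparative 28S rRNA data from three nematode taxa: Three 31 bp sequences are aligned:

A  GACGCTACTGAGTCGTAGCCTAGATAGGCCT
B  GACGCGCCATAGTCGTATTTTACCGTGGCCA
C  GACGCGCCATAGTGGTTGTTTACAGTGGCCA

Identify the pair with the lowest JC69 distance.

B and C

A–B: 12/31 differ, p = 0.387, d = 0.544.
A–C: 12/31 differ, p = 0.387, d = 0.544.
B–C: 4/31 differ, p = 0.129, d = 0.142.
The smallest distance is between B and C.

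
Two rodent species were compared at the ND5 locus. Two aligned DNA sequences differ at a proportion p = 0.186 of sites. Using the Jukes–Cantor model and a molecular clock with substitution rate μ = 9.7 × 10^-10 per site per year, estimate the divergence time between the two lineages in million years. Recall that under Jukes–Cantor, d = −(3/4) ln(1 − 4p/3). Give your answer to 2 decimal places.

d = −(3/4) ln(1 − 4p/3) = −0.75 ln(1 − 0.248) = −0.75 ln(0.752)
  = −0.75 × (-0.285019) = 0.213764 substitutions/site.
Under a molecular clock d = 2μt, so t = d/(2μ) = 0.213764 / (2 × 9.7 × 10^-10) = 110.19 million years.

110.19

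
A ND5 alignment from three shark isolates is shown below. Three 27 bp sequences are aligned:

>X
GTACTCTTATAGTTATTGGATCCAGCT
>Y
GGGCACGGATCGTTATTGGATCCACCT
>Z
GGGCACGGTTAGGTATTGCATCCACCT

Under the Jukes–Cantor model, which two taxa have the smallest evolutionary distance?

X–Y: 7/27 differ, p = 0.259, d = 0.318.
X–Z: 9/27 differ, p = 0.333, d = 0.441.
Y–Z: 4/27 differ, p = 0.148, d = 0.165.
The smallest distance is between Y and Z.

Y and Z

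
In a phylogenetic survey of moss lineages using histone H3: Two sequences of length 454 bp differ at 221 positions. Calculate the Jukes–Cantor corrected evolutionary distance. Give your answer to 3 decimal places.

p = 221/454 ≈ 0.486784.
d = −(3/4) ln(1 − 4p/3) = −0.75 ln(1 − 0.649045) = −0.75 ln(0.350955)
  = −0.75 × (-1.047097) = 0.785323 substitutions/site.

0.785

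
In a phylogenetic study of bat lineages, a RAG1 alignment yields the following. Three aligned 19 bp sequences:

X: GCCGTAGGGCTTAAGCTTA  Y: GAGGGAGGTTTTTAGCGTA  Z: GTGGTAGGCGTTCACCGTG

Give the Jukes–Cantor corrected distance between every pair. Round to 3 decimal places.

X–Y: 7/19 sites differ → p ≈ 0.368421, d = −0.75 ln(1 − 0.491228) = 0.506816 ≈ 0.507.
X–Z: 8/19 sites differ → p ≈ 0.421053, d = −0.75 ln(1 − 0.561404) = 0.618132 ≈ 0.618.
Y–Z: 7/19 sites differ → p ≈ 0.368421, d = −0.75 ln(1 − 0.491228) = 0.506816 ≈ 0.507.

d(X,Y) = 0.507, d(X,Z) = 0.618, d(Y,Z) = 0.507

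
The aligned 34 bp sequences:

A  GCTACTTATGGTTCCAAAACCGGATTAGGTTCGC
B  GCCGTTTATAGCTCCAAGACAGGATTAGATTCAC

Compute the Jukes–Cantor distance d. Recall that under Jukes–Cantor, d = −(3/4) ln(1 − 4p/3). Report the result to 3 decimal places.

The sequences differ at 9 of 34 sites (3, 4, 5, 10, 12, 18, 21, 29, 33), so p = 9/34 ≈ 0.264706.
d = −(3/4) ln(1 − 4p/3) = −0.75 ln(1 − 0.352941) = −0.75 ln(0.647059)
  = −0.75 × (-0.435318) = 0.326489 substitutions/site.

0.326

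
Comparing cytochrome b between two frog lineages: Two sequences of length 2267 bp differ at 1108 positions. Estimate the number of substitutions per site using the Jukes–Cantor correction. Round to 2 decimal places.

0.79

p = 1108/2267 ≈ 0.488752.
d = −(3/4) ln(1 − 4p/3) = −0.75 ln(1 − 0.651669) = −0.75 ln(0.348331)
  = −0.75 × (-1.054602) = 0.790952 substitutions/site.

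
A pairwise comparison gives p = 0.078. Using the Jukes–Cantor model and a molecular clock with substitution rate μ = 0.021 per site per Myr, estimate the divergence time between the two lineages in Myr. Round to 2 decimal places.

d = −(3/4) ln(1 − 4p/3) = −0.75 ln(1 − 0.104) = −0.75 ln(0.896)
  = −0.75 × (-0.109815) = 0.082361 substitutions/site.
Under a molecular clock d = 2μt, so t = d/(2μ) = 0.082361 / (2 × 0.021) = 1.96 Myr.

1.96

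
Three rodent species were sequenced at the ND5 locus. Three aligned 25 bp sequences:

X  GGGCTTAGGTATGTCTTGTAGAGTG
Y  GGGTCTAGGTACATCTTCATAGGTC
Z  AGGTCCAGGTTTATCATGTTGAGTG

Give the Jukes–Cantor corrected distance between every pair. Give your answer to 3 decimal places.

X–Y: 10/25 sites differ → p = 0.4, d = −0.75 ln(1 − 0.533333) = 0.571605 ≈ 0.572.
X–Z: 8/25 sites differ → p = 0.32, d = −0.75 ln(1 − 0.426667) = 0.417216 ≈ 0.417.
Y–Z: 10/25 sites differ → p = 0.4, d = −0.75 ln(1 − 0.533333) = 0.571605 ≈ 0.572.

d(X,Y) = 0.572, d(X,Z) = 0.417, d(Y,Z) = 0.572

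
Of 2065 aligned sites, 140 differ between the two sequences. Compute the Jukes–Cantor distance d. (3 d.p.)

0.071

p = 140/2065 ≈ 0.067797.
d = −(3/4) ln(1 − 4p/3) = −0.75 ln(1 − 0.090396) = −0.75 ln(0.909604)
  = −0.75 × (-0.094746) = 0.071060 substitutions/site.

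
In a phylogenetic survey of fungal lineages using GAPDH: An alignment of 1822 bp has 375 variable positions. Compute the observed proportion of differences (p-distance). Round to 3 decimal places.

0.206

p = 375/1822 = 0.205817… ≈ 0.206 (to 3 d.p.).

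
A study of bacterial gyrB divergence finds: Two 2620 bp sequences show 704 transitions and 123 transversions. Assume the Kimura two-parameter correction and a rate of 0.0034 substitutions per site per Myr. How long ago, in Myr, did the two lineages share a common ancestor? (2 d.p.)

P = 704/2620 ≈ 0.268702 and Q = 123/2620 ≈ 0.046947.
Under the Kimura two-parameter model, d = −½ ln(1 − 2P − Q) − ¼ ln(1 − 2Q).
1 − 2P − Q = 0.415649, giving −½ ln(0.415649) = 0.438957.
1 − 2Q = 0.906106, giving −¼ ln(0.906106) = 0.024650.
d = 0.438957 + 0.024650 = 0.463607.
Under a molecular clock d = 2μt, so t = d/(2μ) = 0.463607 / (2 × 0.0034) = 68.18 Myr.

68.18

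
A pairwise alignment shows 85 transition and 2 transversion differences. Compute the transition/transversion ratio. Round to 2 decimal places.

42.50

R = 85/2 = 42.50.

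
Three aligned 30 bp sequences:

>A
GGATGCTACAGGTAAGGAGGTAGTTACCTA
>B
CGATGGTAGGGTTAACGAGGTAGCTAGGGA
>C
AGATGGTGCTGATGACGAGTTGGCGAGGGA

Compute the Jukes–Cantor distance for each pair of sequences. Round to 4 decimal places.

A–B: 10/30 sites differ → p ≈ 0.333333, d = −0.75 ln(1 − 0.444444) = 0.440839 ≈ 0.4408.
A–C: 14/30 sites differ → p ≈ 0.466667, d = −0.75 ln(1 − 0.622223) = 0.730088 ≈ 0.7301.
B–C: 9/30 sites differ → p = 0.3, d = −0.75 ln(1 − 0.4) = 0.383119 ≈ 0.3831.

d(A,B) = 0.4408, d(A,C) = 0.7301, d(B,C) = 0.3831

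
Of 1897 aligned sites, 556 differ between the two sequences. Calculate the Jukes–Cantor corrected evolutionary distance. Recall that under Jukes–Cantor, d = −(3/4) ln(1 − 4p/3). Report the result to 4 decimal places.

0.3717

p = 556/1897 ≈ 0.293094.
d = −(3/4) ln(1 − 4p/3) = −0.75 ln(1 − 0.390792) = −0.75 ln(0.609208)
  = −0.75 × (-0.495596) = 0.371697 substitutions/site.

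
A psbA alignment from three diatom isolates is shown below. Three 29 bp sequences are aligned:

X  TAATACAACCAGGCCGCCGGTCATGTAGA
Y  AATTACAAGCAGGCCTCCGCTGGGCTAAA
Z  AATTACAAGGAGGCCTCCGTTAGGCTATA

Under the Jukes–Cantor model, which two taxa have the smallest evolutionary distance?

Y and Z

X–Y: 10/29 differ, p = 0.345, d = 0.462.
X–Z: 11/29 differ, p = 0.379, d = 0.529.
Y–Z: 4/29 differ, p = 0.138, d = 0.152.
The smallest distance is between Y and Z.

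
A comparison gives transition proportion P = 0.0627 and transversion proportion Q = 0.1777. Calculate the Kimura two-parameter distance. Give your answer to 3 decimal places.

0.290

Under the Kimura two-parameter model, d = −½ ln(1 − 2P − Q) − ¼ ln(1 − 2Q).
1 − 2P − Q = 0.6969, giving −½ ln(0.6969) = 0.180557.
1 − 2Q = 0.6446, giving −¼ ln(0.6446) = 0.109781.
d = 0.180557 + 0.109781 = 0.290338.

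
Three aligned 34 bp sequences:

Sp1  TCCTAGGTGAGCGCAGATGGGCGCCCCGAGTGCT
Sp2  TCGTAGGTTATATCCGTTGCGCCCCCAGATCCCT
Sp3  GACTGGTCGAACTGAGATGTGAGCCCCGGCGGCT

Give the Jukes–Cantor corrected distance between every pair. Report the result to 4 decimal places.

Sp1–Sp2: 13/34 sites differ → p ≈ 0.382353, d = −0.75 ln(1 − 0.509804) = 0.534712 ≈ 0.5347.
Sp1–Sp3: 13/34 sites differ → p ≈ 0.382353, d = −0.75 ln(1 − 0.509804) = 0.534712 ≈ 0.5347.
Sp2–Sp3: 20/34 sites differ → p ≈ 0.588235, d = −0.75 ln(1 − 0.784313) = 1.150445 ≈ 1.1504.

d(Sp1,Sp2) = 0.5347, d(Sp1,Sp3) = 0.5347, d(Sp2,Sp3) = 1.1504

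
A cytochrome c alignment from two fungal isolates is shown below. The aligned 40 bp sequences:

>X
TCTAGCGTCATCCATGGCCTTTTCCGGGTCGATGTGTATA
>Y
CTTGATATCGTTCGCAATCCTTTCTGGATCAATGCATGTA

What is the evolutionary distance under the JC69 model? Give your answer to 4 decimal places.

0.8240

The sequences differ at 20 of 40 sites, so p = 20/40 = 0.5.
d = −(3/4) ln(1 − 4p/3) = −0.75 ln(1 − 0.666667) = −0.75 ln(0.333333)
  = −0.75 × (-1.098613) = 0.823960 substitutions/site.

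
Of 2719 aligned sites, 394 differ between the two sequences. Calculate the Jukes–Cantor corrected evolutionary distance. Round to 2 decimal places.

p = 394/2719 ≈ 0.144906.
d = −(3/4) ln(1 − 4p/3) = −0.75 ln(1 − 0.193208) = −0.75 ln(0.806792)
  = −0.75 × (-0.214689) = 0.161017 substitutions/site.

0.16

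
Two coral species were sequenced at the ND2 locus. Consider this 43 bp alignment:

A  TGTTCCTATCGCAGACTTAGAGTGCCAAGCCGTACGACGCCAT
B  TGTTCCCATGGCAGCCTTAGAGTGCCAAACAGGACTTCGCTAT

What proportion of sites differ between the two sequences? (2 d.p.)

The sequences differ at 9 of 43 positions (sites 7, 10, 15, 29, 31, 33, 36, 37, 41).
p = 9/43 = 0.209302… ≈ 0.21 (to 2 d.p.).

0.21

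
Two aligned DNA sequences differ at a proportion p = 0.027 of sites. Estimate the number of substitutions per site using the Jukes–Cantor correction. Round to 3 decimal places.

0.027

d = −(3/4) ln(1 − 4p/3) = −0.75 ln(1 − 0.036) = −0.75 ln(0.964)
  = −0.75 × (-0.036664) = 0.027498 substitutions/site.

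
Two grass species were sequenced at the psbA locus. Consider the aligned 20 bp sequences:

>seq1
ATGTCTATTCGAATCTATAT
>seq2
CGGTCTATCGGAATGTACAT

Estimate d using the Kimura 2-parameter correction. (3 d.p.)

0.383

Of 20 sites, 2 differences are transitions and 4 are transversions, so P = 2/20 = 0.1 and Q = 4/20 = 0.2.
Under the Kimura two-parameter model, d = −½ ln(1 − 2P − Q) − ¼ ln(1 − 2Q).
1 − 2P − Q = 0.6, giving −½ ln(0.6) = 0.255413.
1 − 2Q = 0.6, giving −¼ ln(0.6) = 0.127706.
d = 0.255413 + 0.127706 = 0.383119.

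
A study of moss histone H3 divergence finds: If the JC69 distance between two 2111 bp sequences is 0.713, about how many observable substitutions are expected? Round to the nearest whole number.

Invert JC69: p = (3/4)(1 − e^(−4d/3)) = 0.75 × (1 − e^(-0.950667)) = 0.75 × (1 − 0.386483) = 0.460138.
Expected differing sites = pL ≈ 0.460138 × 2111 = 971.351318 ≈ 971.

971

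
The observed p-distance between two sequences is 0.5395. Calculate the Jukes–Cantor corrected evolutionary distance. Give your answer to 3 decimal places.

d = −(3/4) ln(1 − 4p/3) = −0.75 ln(1 − 0.719333) = −0.75 ln(0.280667)
  = −0.75 × (-1.270586) = 0.952940 substitutions/site.

0.953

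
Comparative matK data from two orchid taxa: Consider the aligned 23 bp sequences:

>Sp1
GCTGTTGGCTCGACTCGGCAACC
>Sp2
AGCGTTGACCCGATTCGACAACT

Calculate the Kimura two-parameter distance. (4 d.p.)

Of 23 sites, 7 differences are transitions and 1 are transversions, so P = 7/23 ≈ 0.304348 and Q = 1/23 ≈ 0.043478.
Under the Kimura two-parameter model, d = −½ ln(1 − 2P − Q) − ¼ ln(1 − 2Q).
1 − 2P − Q = 0.347826, giving −½ ln(0.347826) = 0.528026.
1 − 2Q = 0.913044, giving −¼ ln(0.913044) = 0.022743.
d = 0.528026 + 0.022743 = 0.550769.

0.5508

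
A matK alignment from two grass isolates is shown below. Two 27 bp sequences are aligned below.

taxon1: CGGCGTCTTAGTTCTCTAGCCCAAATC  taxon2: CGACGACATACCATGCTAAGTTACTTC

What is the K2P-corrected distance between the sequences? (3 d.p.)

Of 27 sites, 6 differences are transitions and 8 are transversions, so P = 6/27 ≈ 0.222222 and Q = 8/27 ≈ 0.296296.
Under the Kimura two-parameter model, d = −½ ln(1 − 2P − Q) − ¼ ln(1 − 2Q).
1 − 2P − Q = 0.25926, giving −½ ln(0.25926) = 0.674962.
1 − 2Q = 0.407408, giving −¼ ln(0.407408) = 0.224485.
d = 0.674962 + 0.224485 = 0.899447.

0.899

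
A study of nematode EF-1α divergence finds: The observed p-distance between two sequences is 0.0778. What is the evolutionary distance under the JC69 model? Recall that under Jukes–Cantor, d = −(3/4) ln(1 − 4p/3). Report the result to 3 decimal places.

d = −(3/4) ln(1 − 4p/3) = −0.75 ln(1 − 0.103733) = −0.75 ln(0.896267)
  = −0.75 × (-0.109517) = 0.082138 substitutions/site.

0.082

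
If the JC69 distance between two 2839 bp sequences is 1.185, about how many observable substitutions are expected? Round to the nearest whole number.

Invert JC69: p = (3/4)(1 − e^(−4d/3)) = 0.75 × (1 − e^(-1.58)) = 0.75 × (1 − 0.205975) = 0.595519.
Expected differing sites = pL ≈ 0.595519 × 2839 = 1690.678441 ≈ 1691.

1691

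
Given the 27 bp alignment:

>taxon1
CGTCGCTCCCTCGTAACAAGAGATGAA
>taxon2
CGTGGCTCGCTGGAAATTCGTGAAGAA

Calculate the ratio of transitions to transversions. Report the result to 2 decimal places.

Transitions are A↔G and C↔T; transversions are all other mismatches.
Transitions: 1. Transversions: 8.
R = 1/8 = 0.125 ≈ 0.13 (to 2 d.p.).

0.13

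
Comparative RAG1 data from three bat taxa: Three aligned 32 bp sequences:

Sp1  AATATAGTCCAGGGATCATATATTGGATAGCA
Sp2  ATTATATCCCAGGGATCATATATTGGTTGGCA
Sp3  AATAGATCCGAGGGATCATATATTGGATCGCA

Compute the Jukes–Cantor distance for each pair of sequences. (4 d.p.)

Sp1–Sp2: 5/32 sites differ → p = 0.15625, d = −0.75 ln(1 − 0.208333) = 0.175211 ≈ 0.1752.
Sp1–Sp3: 5/32 sites differ → p = 0.15625, d = −0.75 ln(1 − 0.208333) = 0.175211 ≈ 0.1752.
Sp2–Sp3: 5/32 sites differ → p = 0.15625, d = −0.75 ln(1 − 0.208333) = 0.175211 ≈ 0.1752.

d(Sp1,Sp2) = 0.1752, d(Sp1,Sp3) = 0.1752, d(Sp2,Sp3) = 0.1752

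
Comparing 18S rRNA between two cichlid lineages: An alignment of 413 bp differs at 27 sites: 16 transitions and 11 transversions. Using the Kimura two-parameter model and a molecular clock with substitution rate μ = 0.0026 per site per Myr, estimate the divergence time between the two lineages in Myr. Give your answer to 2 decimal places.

13.20

P = 16/413 ≈ 0.038741 and Q = 11/413 ≈ 0.026634.
Under the Kimura two-parameter model, d = −½ ln(1 − 2P − Q) − ¼ ln(1 − 2Q).
1 − 2P − Q = 0.895884, giving −½ ln(0.895884) = 0.054972.
1 − 2Q = 0.946732, giving −¼ ln(0.946732) = 0.013685.
d = 0.054972 + 0.013685 = 0.068657.
Under a molecular clock d = 2μt, so t = d/(2μ) = 0.068657 / (2 × 0.0026) = 13.20 Myr.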